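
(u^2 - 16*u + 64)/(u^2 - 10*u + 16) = (u - 8)/(u - 2)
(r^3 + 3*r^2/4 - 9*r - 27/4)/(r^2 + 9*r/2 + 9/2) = (4*r^2 - 9*r - 9)/(2*(2*r + 3))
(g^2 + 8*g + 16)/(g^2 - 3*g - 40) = (g^2 + 8*g + 16)/(g^2 - 3*g - 40)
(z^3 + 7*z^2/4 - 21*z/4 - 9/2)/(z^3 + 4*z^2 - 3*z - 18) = (z + 3/4)/(z + 3)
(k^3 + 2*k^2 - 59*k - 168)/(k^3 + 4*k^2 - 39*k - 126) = (k - 8)/(k - 6)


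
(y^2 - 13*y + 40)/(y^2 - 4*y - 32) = (y - 5)/(y + 4)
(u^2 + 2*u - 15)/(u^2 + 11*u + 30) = (u - 3)/(u + 6)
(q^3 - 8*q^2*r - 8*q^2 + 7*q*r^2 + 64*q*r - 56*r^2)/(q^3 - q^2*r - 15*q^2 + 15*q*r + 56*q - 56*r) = (q - 7*r)/(q - 7)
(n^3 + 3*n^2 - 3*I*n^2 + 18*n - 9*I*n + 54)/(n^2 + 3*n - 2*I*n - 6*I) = (n^2 - 3*I*n + 18)/(n - 2*I)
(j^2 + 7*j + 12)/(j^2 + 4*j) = (j + 3)/j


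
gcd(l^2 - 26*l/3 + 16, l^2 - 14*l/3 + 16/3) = l - 8/3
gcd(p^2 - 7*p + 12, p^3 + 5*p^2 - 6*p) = 1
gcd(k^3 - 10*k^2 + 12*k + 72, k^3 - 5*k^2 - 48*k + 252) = k^2 - 12*k + 36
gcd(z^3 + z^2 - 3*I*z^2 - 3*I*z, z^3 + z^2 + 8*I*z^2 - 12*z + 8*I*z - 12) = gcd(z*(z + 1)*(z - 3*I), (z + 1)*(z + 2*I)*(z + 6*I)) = z + 1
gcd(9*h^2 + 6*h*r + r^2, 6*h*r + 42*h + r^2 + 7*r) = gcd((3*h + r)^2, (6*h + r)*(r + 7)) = 1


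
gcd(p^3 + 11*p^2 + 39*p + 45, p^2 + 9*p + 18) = p + 3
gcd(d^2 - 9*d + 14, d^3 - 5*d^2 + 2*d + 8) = d - 2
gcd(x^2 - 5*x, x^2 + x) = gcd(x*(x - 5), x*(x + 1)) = x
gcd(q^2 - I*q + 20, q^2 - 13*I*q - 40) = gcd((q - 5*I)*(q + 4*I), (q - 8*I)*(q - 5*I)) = q - 5*I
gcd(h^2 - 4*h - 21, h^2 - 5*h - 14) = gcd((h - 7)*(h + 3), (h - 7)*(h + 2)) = h - 7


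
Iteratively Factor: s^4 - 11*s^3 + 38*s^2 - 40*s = (s)*(s^3 - 11*s^2 + 38*s - 40) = s*(s - 2)*(s^2 - 9*s + 20) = s*(s - 4)*(s - 2)*(s - 5)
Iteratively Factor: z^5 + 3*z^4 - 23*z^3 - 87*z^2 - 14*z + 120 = (z + 3)*(z^4 - 23*z^2 - 18*z + 40) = (z - 5)*(z + 3)*(z^3 + 5*z^2 + 2*z - 8) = (z - 5)*(z + 2)*(z + 3)*(z^2 + 3*z - 4) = (z - 5)*(z - 1)*(z + 2)*(z + 3)*(z + 4)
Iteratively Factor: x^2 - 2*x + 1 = (x - 1)*(x - 1)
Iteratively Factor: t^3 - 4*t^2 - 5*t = (t - 5)*(t^2 + t) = (t - 5)*(t + 1)*(t)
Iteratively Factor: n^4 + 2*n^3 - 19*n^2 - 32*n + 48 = (n - 4)*(n^3 + 6*n^2 + 5*n - 12) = (n - 4)*(n + 3)*(n^2 + 3*n - 4) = (n - 4)*(n + 3)*(n + 4)*(n - 1)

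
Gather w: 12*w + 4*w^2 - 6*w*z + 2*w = 4*w^2 + w*(14 - 6*z)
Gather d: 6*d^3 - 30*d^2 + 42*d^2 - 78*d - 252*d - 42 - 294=6*d^3 + 12*d^2 - 330*d - 336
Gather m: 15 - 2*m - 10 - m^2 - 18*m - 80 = -m^2 - 20*m - 75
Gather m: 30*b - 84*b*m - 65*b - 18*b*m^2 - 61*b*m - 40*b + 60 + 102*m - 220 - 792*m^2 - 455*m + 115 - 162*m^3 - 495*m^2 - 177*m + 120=-75*b - 162*m^3 + m^2*(-18*b - 1287) + m*(-145*b - 530) + 75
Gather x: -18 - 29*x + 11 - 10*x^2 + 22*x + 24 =-10*x^2 - 7*x + 17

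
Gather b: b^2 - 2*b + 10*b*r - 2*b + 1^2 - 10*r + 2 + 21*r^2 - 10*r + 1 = b^2 + b*(10*r - 4) + 21*r^2 - 20*r + 4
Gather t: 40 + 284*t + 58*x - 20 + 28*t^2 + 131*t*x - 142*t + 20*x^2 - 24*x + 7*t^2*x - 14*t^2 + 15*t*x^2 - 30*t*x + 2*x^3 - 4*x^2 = t^2*(7*x + 14) + t*(15*x^2 + 101*x + 142) + 2*x^3 + 16*x^2 + 34*x + 20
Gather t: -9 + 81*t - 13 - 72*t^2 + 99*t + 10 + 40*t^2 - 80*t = -32*t^2 + 100*t - 12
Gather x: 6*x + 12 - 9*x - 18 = -3*x - 6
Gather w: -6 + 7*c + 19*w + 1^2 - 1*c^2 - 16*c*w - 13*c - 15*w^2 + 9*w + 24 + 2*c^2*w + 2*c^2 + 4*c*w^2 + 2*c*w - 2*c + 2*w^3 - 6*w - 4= c^2 - 8*c + 2*w^3 + w^2*(4*c - 15) + w*(2*c^2 - 14*c + 22) + 15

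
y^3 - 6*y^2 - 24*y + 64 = (y - 8)*(y - 2)*(y + 4)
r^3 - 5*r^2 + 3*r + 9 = (r - 3)^2*(r + 1)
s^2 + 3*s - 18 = (s - 3)*(s + 6)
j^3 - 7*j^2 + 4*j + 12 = (j - 6)*(j - 2)*(j + 1)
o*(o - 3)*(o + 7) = o^3 + 4*o^2 - 21*o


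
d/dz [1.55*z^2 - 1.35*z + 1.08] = 3.1*z - 1.35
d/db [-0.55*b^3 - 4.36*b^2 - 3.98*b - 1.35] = -1.65*b^2 - 8.72*b - 3.98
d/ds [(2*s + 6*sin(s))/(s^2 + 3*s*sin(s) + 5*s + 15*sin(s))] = -2/(s^2 + 10*s + 25)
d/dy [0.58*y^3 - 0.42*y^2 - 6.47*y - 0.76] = 1.74*y^2 - 0.84*y - 6.47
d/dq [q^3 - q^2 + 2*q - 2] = 3*q^2 - 2*q + 2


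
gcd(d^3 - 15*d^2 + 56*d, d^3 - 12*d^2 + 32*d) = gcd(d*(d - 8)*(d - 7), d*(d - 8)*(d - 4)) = d^2 - 8*d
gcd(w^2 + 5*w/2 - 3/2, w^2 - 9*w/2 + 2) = w - 1/2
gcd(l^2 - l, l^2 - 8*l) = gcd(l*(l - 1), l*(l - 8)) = l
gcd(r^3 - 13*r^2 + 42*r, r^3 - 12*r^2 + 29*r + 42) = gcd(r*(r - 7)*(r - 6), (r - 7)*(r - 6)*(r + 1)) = r^2 - 13*r + 42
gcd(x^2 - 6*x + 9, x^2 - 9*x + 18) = x - 3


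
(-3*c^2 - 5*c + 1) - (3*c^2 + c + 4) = -6*c^2 - 6*c - 3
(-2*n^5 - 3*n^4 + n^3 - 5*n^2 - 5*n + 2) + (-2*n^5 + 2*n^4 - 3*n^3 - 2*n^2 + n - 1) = -4*n^5 - n^4 - 2*n^3 - 7*n^2 - 4*n + 1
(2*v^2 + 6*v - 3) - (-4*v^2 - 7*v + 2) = 6*v^2 + 13*v - 5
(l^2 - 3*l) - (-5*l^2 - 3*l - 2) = 6*l^2 + 2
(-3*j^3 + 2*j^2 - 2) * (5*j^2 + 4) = -15*j^5 + 10*j^4 - 12*j^3 - 2*j^2 - 8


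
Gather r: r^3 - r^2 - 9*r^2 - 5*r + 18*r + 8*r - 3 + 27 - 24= r^3 - 10*r^2 + 21*r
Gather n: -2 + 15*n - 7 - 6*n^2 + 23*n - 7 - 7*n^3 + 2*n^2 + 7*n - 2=-7*n^3 - 4*n^2 + 45*n - 18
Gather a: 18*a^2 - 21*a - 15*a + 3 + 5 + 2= 18*a^2 - 36*a + 10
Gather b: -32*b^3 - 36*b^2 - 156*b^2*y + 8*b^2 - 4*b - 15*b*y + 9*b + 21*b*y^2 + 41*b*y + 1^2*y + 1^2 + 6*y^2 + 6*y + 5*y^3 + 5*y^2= -32*b^3 + b^2*(-156*y - 28) + b*(21*y^2 + 26*y + 5) + 5*y^3 + 11*y^2 + 7*y + 1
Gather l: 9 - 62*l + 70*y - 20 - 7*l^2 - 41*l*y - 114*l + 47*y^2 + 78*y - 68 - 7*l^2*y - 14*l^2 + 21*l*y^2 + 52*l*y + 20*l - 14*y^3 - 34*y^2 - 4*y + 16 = l^2*(-7*y - 21) + l*(21*y^2 + 11*y - 156) - 14*y^3 + 13*y^2 + 144*y - 63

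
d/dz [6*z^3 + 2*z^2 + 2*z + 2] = 18*z^2 + 4*z + 2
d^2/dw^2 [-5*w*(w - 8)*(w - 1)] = 90 - 30*w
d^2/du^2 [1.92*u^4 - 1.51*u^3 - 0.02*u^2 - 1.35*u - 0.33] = 23.04*u^2 - 9.06*u - 0.04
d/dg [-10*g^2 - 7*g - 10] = -20*g - 7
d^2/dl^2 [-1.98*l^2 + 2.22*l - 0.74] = -3.96000000000000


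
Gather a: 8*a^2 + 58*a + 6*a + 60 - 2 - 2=8*a^2 + 64*a + 56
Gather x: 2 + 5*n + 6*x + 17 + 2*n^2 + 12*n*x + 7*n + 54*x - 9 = 2*n^2 + 12*n + x*(12*n + 60) + 10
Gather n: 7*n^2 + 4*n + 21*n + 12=7*n^2 + 25*n + 12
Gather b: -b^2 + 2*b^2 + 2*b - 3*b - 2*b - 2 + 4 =b^2 - 3*b + 2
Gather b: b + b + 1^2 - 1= 2*b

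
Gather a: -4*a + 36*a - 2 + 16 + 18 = 32*a + 32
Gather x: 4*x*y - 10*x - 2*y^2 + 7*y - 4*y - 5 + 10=x*(4*y - 10) - 2*y^2 + 3*y + 5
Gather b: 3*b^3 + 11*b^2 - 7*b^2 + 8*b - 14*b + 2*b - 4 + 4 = 3*b^3 + 4*b^2 - 4*b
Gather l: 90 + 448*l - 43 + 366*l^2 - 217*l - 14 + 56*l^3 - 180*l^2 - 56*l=56*l^3 + 186*l^2 + 175*l + 33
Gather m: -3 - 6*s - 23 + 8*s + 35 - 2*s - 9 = 0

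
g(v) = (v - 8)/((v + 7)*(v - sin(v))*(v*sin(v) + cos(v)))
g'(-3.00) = -9.50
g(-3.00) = -1.70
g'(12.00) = -0.00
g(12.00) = 0.00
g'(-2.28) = -0.80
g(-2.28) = 1.33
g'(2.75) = -34.82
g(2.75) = -1.82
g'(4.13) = -0.02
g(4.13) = 0.02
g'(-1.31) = 6.55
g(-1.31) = 3.12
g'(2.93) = -4.63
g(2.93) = 0.52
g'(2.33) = -0.10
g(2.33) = -0.38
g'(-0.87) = 36.73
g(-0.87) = 10.45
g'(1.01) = 13.59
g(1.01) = -3.86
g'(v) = -v*(v - 8)*cos(v)/((v + 7)*(v - sin(v))*(v*sin(v) + cos(v))^2) + (v - 8)*(cos(v) - 1)/((v + 7)*(v - sin(v))^2*(v*sin(v) + cos(v))) - (v - 8)/((v + 7)^2*(v - sin(v))*(v*sin(v) + cos(v))) + 1/((v + 7)*(v - sin(v))*(v*sin(v) + cos(v))) = (-v*(v - 8)*(v + 7)*(v - sin(v))*cos(v) + (8 - v)*(v - sin(v))*(v*sin(v) + cos(v)) + (v - 8)*(v + 7)*(v*sin(v) + cos(v))*(cos(v) - 1) + (v + 7)*(v - sin(v))*(v*sin(v) + cos(v)))/((v + 7)^2*(v - sin(v))^2*(v*sin(v) + cos(v))^2)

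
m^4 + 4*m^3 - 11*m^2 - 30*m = m*(m - 3)*(m + 2)*(m + 5)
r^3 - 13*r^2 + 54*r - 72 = (r - 6)*(r - 4)*(r - 3)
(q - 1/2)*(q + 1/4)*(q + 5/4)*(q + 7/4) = q^4 + 11*q^3/4 + 21*q^2/16 - 59*q/64 - 35/128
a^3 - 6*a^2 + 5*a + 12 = (a - 4)*(a - 3)*(a + 1)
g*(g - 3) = g^2 - 3*g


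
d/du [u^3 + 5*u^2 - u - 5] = 3*u^2 + 10*u - 1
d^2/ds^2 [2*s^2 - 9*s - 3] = 4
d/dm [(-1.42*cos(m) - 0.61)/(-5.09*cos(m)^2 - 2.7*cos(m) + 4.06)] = (7.2278*cos(m)^2 + 6.2098*cos(m) + 7.4122)*sin(m)/(25.9081*cos(m)^4 + 27.486*cos(m)^3 - 34.0408*cos(m)^2 - 21.924*cos(m) + 16.4836)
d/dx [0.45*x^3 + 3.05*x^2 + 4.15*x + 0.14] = 1.35*x^2 + 6.1*x + 4.15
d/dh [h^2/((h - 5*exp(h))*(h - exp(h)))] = h*(-h*(1 - exp(h))*(h - 5*exp(h)) + h*(h - exp(h))*(5*exp(h) - 1) + 2*(h - 5*exp(h))*(h - exp(h)))/((h - 5*exp(h))^2*(h - exp(h))^2)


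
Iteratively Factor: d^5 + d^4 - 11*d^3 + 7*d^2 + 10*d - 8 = (d - 1)*(d^4 + 2*d^3 - 9*d^2 - 2*d + 8) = (d - 1)^2*(d^3 + 3*d^2 - 6*d - 8) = (d - 1)^2*(d + 4)*(d^2 - d - 2) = (d - 2)*(d - 1)^2*(d + 4)*(d + 1)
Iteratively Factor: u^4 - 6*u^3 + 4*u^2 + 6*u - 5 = (u - 5)*(u^3 - u^2 - u + 1) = (u - 5)*(u + 1)*(u^2 - 2*u + 1) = (u - 5)*(u - 1)*(u + 1)*(u - 1)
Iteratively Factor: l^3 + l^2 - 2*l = (l)*(l^2 + l - 2) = l*(l + 2)*(l - 1)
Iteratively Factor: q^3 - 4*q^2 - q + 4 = (q - 4)*(q^2 - 1) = (q - 4)*(q - 1)*(q + 1)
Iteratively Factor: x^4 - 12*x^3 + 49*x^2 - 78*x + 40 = (x - 2)*(x^3 - 10*x^2 + 29*x - 20) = (x - 2)*(x - 1)*(x^2 - 9*x + 20) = (x - 4)*(x - 2)*(x - 1)*(x - 5)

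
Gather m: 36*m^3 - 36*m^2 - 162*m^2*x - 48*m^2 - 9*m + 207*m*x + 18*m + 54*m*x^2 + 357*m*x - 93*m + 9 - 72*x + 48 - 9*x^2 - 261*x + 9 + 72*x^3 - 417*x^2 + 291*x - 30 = 36*m^3 + m^2*(-162*x - 84) + m*(54*x^2 + 564*x - 84) + 72*x^3 - 426*x^2 - 42*x + 36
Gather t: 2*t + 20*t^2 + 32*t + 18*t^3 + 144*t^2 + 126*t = 18*t^3 + 164*t^2 + 160*t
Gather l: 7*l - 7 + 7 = 7*l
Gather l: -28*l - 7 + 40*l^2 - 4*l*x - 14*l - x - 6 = 40*l^2 + l*(-4*x - 42) - x - 13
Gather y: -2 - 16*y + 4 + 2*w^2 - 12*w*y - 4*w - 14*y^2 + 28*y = 2*w^2 - 4*w - 14*y^2 + y*(12 - 12*w) + 2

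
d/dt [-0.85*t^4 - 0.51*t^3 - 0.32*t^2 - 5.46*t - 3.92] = -3.4*t^3 - 1.53*t^2 - 0.64*t - 5.46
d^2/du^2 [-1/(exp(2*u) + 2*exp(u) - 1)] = 2*(-4*(exp(u) + 1)^2*exp(u) + (2*exp(u) + 1)*(exp(2*u) + 2*exp(u) - 1))*exp(u)/(exp(2*u) + 2*exp(u) - 1)^3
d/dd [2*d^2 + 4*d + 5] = 4*d + 4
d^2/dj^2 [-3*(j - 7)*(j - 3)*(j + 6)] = 24 - 18*j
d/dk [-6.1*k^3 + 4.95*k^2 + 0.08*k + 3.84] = -18.3*k^2 + 9.9*k + 0.08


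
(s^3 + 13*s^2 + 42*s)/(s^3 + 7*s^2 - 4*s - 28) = s*(s + 6)/(s^2 - 4)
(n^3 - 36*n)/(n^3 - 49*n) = (n^2 - 36)/(n^2 - 49)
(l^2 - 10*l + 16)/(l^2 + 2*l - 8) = (l - 8)/(l + 4)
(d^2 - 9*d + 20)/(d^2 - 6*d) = (d^2 - 9*d + 20)/(d*(d - 6))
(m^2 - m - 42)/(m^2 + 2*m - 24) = (m - 7)/(m - 4)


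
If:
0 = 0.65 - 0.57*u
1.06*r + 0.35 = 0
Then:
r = -0.33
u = 1.14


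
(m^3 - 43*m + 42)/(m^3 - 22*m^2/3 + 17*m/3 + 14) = 3*(m^2 + 6*m - 7)/(3*m^2 - 4*m - 7)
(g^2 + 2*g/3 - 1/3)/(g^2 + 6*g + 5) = (g - 1/3)/(g + 5)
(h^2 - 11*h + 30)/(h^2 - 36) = (h - 5)/(h + 6)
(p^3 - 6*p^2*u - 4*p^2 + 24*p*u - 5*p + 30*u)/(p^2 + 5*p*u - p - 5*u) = (p^3 - 6*p^2*u - 4*p^2 + 24*p*u - 5*p + 30*u)/(p^2 + 5*p*u - p - 5*u)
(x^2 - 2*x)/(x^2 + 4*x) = (x - 2)/(x + 4)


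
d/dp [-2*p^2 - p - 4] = -4*p - 1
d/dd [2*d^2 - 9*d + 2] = 4*d - 9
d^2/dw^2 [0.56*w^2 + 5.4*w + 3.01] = 1.12000000000000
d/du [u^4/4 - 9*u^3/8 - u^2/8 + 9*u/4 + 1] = u^3 - 27*u^2/8 - u/4 + 9/4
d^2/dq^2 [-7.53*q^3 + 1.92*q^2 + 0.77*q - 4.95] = 3.84 - 45.18*q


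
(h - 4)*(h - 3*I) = h^2 - 4*h - 3*I*h + 12*I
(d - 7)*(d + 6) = d^2 - d - 42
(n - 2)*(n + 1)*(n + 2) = n^3 + n^2 - 4*n - 4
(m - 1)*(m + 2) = m^2 + m - 2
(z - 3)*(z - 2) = z^2 - 5*z + 6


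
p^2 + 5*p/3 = p*(p + 5/3)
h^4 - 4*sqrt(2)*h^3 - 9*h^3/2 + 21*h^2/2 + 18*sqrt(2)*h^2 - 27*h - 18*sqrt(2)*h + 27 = (h - 3)*(h - 3/2)*(h - 3*sqrt(2))*(h - sqrt(2))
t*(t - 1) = t^2 - t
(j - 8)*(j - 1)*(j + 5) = j^3 - 4*j^2 - 37*j + 40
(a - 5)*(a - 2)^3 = a^4 - 11*a^3 + 42*a^2 - 68*a + 40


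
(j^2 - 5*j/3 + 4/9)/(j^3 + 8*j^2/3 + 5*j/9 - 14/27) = 3*(3*j - 4)/(9*j^2 + 27*j + 14)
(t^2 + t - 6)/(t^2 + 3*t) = (t - 2)/t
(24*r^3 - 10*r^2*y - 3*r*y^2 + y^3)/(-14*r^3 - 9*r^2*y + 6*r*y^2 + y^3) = (-12*r^2 - r*y + y^2)/(7*r^2 + 8*r*y + y^2)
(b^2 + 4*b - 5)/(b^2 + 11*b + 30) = (b - 1)/(b + 6)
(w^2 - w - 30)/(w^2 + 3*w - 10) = (w - 6)/(w - 2)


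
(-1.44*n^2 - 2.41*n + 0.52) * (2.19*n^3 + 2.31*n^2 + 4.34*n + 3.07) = -3.1536*n^5 - 8.6043*n^4 - 10.6779*n^3 - 13.679*n^2 - 5.1419*n + 1.5964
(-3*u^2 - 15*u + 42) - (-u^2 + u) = -2*u^2 - 16*u + 42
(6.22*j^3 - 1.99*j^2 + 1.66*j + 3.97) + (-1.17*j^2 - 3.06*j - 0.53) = 6.22*j^3 - 3.16*j^2 - 1.4*j + 3.44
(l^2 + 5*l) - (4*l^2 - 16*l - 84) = -3*l^2 + 21*l + 84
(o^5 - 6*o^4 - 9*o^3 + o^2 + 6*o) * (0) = 0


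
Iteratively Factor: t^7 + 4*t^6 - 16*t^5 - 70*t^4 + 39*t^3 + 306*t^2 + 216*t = (t + 1)*(t^6 + 3*t^5 - 19*t^4 - 51*t^3 + 90*t^2 + 216*t) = (t + 1)*(t + 2)*(t^5 + t^4 - 21*t^3 - 9*t^2 + 108*t) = (t + 1)*(t + 2)*(t + 4)*(t^4 - 3*t^3 - 9*t^2 + 27*t) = t*(t + 1)*(t + 2)*(t + 4)*(t^3 - 3*t^2 - 9*t + 27) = t*(t - 3)*(t + 1)*(t + 2)*(t + 4)*(t^2 - 9) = t*(t - 3)^2*(t + 1)*(t + 2)*(t + 4)*(t + 3)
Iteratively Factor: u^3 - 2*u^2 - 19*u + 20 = (u - 5)*(u^2 + 3*u - 4) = (u - 5)*(u + 4)*(u - 1)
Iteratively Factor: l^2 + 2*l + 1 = (l + 1)*(l + 1)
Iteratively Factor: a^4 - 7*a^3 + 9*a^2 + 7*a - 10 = (a - 2)*(a^3 - 5*a^2 - a + 5) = (a - 2)*(a - 1)*(a^2 - 4*a - 5) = (a - 5)*(a - 2)*(a - 1)*(a + 1)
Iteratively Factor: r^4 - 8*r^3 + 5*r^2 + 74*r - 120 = (r - 2)*(r^3 - 6*r^2 - 7*r + 60) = (r - 5)*(r - 2)*(r^2 - r - 12) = (r - 5)*(r - 2)*(r + 3)*(r - 4)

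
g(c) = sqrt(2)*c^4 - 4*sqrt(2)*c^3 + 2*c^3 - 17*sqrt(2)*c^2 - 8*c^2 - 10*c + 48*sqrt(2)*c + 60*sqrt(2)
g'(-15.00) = -20541.13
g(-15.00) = 75943.70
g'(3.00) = -80.37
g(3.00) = -14.06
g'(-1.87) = 102.36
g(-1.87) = -94.23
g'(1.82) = -60.99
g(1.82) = 77.53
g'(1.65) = -52.31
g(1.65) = 87.18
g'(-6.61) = -1631.58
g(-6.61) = 2058.14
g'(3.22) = -73.35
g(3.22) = -31.04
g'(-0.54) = 88.40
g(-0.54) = 44.95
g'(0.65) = 13.15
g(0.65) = 108.19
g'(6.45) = 706.08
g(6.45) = 591.59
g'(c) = 4*sqrt(2)*c^3 - 12*sqrt(2)*c^2 + 6*c^2 - 34*sqrt(2)*c - 16*c - 10 + 48*sqrt(2)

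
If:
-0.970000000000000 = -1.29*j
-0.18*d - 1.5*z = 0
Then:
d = -8.33333333333333*z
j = 0.75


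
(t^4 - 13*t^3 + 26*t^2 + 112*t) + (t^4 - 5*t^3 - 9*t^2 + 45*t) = 2*t^4 - 18*t^3 + 17*t^2 + 157*t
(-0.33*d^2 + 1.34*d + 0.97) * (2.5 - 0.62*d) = 0.2046*d^3 - 1.6558*d^2 + 2.7486*d + 2.425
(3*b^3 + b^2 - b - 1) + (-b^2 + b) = 3*b^3 - 1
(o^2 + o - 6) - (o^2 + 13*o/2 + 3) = -11*o/2 - 9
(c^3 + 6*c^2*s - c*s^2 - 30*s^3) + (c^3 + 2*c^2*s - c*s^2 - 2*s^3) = 2*c^3 + 8*c^2*s - 2*c*s^2 - 32*s^3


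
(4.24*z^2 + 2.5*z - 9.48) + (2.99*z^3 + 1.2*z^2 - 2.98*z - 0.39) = 2.99*z^3 + 5.44*z^2 - 0.48*z - 9.87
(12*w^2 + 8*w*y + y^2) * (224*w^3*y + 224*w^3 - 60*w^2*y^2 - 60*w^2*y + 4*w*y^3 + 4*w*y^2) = 2688*w^5*y + 2688*w^5 + 1072*w^4*y^2 + 1072*w^4*y - 208*w^3*y^3 - 208*w^3*y^2 - 28*w^2*y^4 - 28*w^2*y^3 + 4*w*y^5 + 4*w*y^4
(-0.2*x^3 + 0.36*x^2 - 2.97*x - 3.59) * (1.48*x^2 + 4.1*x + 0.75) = -0.296*x^5 - 0.2872*x^4 - 3.0696*x^3 - 17.2202*x^2 - 16.9465*x - 2.6925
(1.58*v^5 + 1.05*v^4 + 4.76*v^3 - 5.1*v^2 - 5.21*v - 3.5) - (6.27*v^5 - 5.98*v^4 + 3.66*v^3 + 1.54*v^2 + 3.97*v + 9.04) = -4.69*v^5 + 7.03*v^4 + 1.1*v^3 - 6.64*v^2 - 9.18*v - 12.54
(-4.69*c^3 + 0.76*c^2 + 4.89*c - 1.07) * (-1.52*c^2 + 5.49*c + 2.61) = 7.1288*c^5 - 26.9033*c^4 - 15.5013*c^3 + 30.4561*c^2 + 6.8886*c - 2.7927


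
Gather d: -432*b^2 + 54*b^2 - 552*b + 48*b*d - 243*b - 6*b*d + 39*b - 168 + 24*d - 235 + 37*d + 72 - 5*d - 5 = -378*b^2 - 756*b + d*(42*b + 56) - 336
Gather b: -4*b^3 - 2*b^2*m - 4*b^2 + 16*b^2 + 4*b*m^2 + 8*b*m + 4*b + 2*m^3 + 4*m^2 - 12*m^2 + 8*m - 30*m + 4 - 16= -4*b^3 + b^2*(12 - 2*m) + b*(4*m^2 + 8*m + 4) + 2*m^3 - 8*m^2 - 22*m - 12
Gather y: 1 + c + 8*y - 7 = c + 8*y - 6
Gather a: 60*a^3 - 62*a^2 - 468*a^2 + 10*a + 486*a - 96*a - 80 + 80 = 60*a^3 - 530*a^2 + 400*a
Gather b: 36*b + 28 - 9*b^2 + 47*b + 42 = -9*b^2 + 83*b + 70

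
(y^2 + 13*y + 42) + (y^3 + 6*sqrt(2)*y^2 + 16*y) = y^3 + y^2 + 6*sqrt(2)*y^2 + 29*y + 42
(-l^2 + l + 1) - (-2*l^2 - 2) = l^2 + l + 3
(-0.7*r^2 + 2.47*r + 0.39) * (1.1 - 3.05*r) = 2.135*r^3 - 8.3035*r^2 + 1.5275*r + 0.429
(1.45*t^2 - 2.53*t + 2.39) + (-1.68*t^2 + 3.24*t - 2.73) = -0.23*t^2 + 0.71*t - 0.34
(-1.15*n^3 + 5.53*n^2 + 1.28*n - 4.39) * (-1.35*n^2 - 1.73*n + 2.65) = 1.5525*n^5 - 5.476*n^4 - 14.3424*n^3 + 18.3666*n^2 + 10.9867*n - 11.6335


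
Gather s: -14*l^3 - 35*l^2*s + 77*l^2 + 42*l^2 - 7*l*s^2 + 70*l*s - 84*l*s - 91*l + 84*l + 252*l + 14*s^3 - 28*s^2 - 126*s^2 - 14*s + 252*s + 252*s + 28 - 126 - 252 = -14*l^3 + 119*l^2 + 245*l + 14*s^3 + s^2*(-7*l - 154) + s*(-35*l^2 - 14*l + 490) - 350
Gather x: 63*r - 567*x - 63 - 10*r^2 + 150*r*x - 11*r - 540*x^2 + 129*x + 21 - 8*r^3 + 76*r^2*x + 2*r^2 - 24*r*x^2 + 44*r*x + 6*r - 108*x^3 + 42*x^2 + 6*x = -8*r^3 - 8*r^2 + 58*r - 108*x^3 + x^2*(-24*r - 498) + x*(76*r^2 + 194*r - 432) - 42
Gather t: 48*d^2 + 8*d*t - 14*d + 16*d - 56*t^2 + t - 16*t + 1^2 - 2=48*d^2 + 2*d - 56*t^2 + t*(8*d - 15) - 1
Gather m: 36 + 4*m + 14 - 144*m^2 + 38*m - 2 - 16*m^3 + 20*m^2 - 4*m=-16*m^3 - 124*m^2 + 38*m + 48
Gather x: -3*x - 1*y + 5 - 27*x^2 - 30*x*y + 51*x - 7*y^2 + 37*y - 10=-27*x^2 + x*(48 - 30*y) - 7*y^2 + 36*y - 5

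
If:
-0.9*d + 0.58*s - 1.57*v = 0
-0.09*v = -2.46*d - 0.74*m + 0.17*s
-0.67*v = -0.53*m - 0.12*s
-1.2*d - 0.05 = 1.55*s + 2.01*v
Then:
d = -0.00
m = -0.01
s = -0.02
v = -0.01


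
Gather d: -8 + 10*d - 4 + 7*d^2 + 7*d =7*d^2 + 17*d - 12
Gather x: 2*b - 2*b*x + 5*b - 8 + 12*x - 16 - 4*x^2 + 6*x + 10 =7*b - 4*x^2 + x*(18 - 2*b) - 14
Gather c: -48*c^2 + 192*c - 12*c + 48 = -48*c^2 + 180*c + 48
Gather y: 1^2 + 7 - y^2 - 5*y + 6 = -y^2 - 5*y + 14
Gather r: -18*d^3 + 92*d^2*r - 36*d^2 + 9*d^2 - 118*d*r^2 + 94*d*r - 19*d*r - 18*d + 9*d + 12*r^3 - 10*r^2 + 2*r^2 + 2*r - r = -18*d^3 - 27*d^2 - 9*d + 12*r^3 + r^2*(-118*d - 8) + r*(92*d^2 + 75*d + 1)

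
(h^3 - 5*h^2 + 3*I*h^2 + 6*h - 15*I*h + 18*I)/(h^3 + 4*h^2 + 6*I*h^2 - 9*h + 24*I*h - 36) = (h^2 - 5*h + 6)/(h^2 + h*(4 + 3*I) + 12*I)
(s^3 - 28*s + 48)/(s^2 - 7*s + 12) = (s^2 + 4*s - 12)/(s - 3)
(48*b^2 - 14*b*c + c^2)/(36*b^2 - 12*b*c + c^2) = (8*b - c)/(6*b - c)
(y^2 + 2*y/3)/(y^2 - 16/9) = 3*y*(3*y + 2)/(9*y^2 - 16)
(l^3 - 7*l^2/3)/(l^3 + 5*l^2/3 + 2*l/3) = l*(3*l - 7)/(3*l^2 + 5*l + 2)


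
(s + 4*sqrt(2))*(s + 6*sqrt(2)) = s^2 + 10*sqrt(2)*s + 48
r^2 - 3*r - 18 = (r - 6)*(r + 3)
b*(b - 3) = b^2 - 3*b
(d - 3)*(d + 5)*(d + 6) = d^3 + 8*d^2 - 3*d - 90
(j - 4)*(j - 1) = j^2 - 5*j + 4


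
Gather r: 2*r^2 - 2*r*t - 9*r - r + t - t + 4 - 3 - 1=2*r^2 + r*(-2*t - 10)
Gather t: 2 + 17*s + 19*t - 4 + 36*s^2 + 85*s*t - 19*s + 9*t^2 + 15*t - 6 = 36*s^2 - 2*s + 9*t^2 + t*(85*s + 34) - 8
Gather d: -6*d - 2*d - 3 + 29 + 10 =36 - 8*d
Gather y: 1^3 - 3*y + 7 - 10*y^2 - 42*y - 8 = -10*y^2 - 45*y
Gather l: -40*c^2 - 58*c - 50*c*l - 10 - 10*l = -40*c^2 - 58*c + l*(-50*c - 10) - 10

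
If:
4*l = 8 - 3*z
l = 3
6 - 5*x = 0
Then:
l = 3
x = 6/5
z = -4/3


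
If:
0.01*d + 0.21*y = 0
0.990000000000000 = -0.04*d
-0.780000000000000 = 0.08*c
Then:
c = -9.75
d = -24.75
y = 1.18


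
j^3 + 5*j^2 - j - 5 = (j - 1)*(j + 1)*(j + 5)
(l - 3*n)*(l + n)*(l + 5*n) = l^3 + 3*l^2*n - 13*l*n^2 - 15*n^3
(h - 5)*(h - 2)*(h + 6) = h^3 - h^2 - 32*h + 60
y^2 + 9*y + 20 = (y + 4)*(y + 5)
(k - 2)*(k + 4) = k^2 + 2*k - 8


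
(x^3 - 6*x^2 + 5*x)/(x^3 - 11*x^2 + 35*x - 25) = x/(x - 5)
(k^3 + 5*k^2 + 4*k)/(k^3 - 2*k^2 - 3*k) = (k + 4)/(k - 3)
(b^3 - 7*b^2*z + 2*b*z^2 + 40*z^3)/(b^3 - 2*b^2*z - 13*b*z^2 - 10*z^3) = (b - 4*z)/(b + z)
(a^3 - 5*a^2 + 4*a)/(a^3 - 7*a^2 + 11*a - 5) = a*(a - 4)/(a^2 - 6*a + 5)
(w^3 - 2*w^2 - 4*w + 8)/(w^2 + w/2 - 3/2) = 2*(w^3 - 2*w^2 - 4*w + 8)/(2*w^2 + w - 3)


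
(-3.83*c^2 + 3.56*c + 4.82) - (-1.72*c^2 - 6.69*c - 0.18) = -2.11*c^2 + 10.25*c + 5.0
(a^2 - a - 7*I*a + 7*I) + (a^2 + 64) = 2*a^2 - a - 7*I*a + 64 + 7*I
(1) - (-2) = 3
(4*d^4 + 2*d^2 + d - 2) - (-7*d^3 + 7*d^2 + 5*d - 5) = 4*d^4 + 7*d^3 - 5*d^2 - 4*d + 3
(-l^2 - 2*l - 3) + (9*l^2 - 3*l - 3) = 8*l^2 - 5*l - 6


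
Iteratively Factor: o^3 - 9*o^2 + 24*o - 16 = (o - 4)*(o^2 - 5*o + 4) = (o - 4)^2*(o - 1)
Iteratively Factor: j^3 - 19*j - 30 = (j - 5)*(j^2 + 5*j + 6) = (j - 5)*(j + 2)*(j + 3)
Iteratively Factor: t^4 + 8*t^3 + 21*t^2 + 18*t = (t + 2)*(t^3 + 6*t^2 + 9*t) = (t + 2)*(t + 3)*(t^2 + 3*t) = t*(t + 2)*(t + 3)*(t + 3)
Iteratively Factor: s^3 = (s)*(s^2) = s^2*(s)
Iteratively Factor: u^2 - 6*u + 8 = (u - 2)*(u - 4)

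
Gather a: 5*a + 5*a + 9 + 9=10*a + 18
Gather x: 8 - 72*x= 8 - 72*x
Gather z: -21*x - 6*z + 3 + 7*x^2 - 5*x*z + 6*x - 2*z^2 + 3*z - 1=7*x^2 - 15*x - 2*z^2 + z*(-5*x - 3) + 2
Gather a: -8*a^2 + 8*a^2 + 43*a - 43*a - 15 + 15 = 0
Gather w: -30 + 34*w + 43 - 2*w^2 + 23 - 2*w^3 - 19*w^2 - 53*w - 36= -2*w^3 - 21*w^2 - 19*w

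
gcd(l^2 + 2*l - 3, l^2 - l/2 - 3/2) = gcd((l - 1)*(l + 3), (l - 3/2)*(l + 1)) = 1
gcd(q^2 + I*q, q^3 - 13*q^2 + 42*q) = q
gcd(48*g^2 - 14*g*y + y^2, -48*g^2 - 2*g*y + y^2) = -8*g + y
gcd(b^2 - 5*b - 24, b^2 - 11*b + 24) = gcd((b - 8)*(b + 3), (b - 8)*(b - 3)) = b - 8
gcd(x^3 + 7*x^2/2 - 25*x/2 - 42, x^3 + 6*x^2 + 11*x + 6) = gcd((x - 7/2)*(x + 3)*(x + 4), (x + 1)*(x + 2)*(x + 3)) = x + 3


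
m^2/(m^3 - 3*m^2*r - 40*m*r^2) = -m/(-m^2 + 3*m*r + 40*r^2)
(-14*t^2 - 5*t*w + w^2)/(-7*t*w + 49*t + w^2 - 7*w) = (2*t + w)/(w - 7)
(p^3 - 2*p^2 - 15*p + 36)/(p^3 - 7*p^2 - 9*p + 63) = (p^2 + p - 12)/(p^2 - 4*p - 21)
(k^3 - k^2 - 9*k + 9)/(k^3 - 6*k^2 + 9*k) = (k^2 + 2*k - 3)/(k*(k - 3))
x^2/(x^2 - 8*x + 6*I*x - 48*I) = x^2/(x^2 + x*(-8 + 6*I) - 48*I)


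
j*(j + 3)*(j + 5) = j^3 + 8*j^2 + 15*j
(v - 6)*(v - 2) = v^2 - 8*v + 12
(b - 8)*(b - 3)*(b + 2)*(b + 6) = b^4 - 3*b^3 - 52*b^2 + 60*b + 288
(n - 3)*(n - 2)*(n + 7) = n^3 + 2*n^2 - 29*n + 42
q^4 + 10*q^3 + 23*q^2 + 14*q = q*(q + 1)*(q + 2)*(q + 7)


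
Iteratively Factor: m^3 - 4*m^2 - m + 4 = (m - 4)*(m^2 - 1) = (m - 4)*(m - 1)*(m + 1)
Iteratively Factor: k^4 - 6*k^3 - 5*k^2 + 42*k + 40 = (k - 5)*(k^3 - k^2 - 10*k - 8) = (k - 5)*(k + 1)*(k^2 - 2*k - 8) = (k - 5)*(k + 1)*(k + 2)*(k - 4)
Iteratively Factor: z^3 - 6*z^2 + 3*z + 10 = (z - 2)*(z^2 - 4*z - 5) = (z - 2)*(z + 1)*(z - 5)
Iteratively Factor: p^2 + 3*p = (p)*(p + 3)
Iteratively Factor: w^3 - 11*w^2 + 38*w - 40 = (w - 5)*(w^2 - 6*w + 8) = (w - 5)*(w - 4)*(w - 2)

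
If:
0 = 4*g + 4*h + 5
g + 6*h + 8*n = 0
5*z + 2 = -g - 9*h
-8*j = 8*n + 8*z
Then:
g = 5*z/8 - 37/32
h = -5*z/8 - 3/32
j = -89*z/64 - 55/256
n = 25*z/64 + 55/256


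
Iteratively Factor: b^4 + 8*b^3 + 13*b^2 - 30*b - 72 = (b + 4)*(b^3 + 4*b^2 - 3*b - 18) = (b + 3)*(b + 4)*(b^2 + b - 6) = (b + 3)^2*(b + 4)*(b - 2)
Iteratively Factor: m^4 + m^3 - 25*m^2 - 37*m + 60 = (m + 4)*(m^3 - 3*m^2 - 13*m + 15) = (m - 5)*(m + 4)*(m^2 + 2*m - 3) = (m - 5)*(m + 3)*(m + 4)*(m - 1)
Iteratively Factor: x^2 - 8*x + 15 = (x - 3)*(x - 5)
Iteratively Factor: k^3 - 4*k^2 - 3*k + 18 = (k - 3)*(k^2 - k - 6) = (k - 3)*(k + 2)*(k - 3)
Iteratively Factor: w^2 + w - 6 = (w + 3)*(w - 2)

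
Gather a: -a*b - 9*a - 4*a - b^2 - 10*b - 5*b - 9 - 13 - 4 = a*(-b - 13) - b^2 - 15*b - 26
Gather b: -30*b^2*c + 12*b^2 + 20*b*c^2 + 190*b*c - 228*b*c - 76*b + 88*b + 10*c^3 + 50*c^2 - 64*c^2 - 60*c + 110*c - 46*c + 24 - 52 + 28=b^2*(12 - 30*c) + b*(20*c^2 - 38*c + 12) + 10*c^3 - 14*c^2 + 4*c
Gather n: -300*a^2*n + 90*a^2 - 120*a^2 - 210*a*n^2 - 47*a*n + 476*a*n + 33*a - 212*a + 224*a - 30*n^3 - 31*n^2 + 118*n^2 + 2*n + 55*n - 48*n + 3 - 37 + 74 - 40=-30*a^2 + 45*a - 30*n^3 + n^2*(87 - 210*a) + n*(-300*a^2 + 429*a + 9)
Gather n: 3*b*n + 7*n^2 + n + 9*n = 7*n^2 + n*(3*b + 10)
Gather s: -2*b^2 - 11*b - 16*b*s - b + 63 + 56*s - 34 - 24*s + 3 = -2*b^2 - 12*b + s*(32 - 16*b) + 32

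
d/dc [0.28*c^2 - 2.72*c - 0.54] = 0.56*c - 2.72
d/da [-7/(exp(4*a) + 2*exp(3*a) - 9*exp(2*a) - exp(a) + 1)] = (28*exp(3*a) + 42*exp(2*a) - 126*exp(a) - 7)*exp(a)/(exp(4*a) + 2*exp(3*a) - 9*exp(2*a) - exp(a) + 1)^2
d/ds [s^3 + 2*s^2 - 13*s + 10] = 3*s^2 + 4*s - 13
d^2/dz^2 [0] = 0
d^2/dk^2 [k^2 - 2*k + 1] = 2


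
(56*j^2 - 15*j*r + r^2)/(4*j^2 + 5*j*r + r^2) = (56*j^2 - 15*j*r + r^2)/(4*j^2 + 5*j*r + r^2)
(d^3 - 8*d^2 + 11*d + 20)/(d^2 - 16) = (d^2 - 4*d - 5)/(d + 4)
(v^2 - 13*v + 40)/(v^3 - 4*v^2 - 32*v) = (v - 5)/(v*(v + 4))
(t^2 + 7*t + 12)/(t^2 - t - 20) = (t + 3)/(t - 5)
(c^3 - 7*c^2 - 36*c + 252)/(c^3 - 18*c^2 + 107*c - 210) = (c + 6)/(c - 5)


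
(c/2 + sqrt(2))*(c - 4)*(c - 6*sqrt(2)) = c^3/2 - 2*sqrt(2)*c^2 - 2*c^2 - 12*c + 8*sqrt(2)*c + 48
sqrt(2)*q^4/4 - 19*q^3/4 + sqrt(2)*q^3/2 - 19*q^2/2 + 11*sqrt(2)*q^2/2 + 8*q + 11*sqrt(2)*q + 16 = (q/2 + 1)*(q - 8*sqrt(2))*(q - 2*sqrt(2))*(sqrt(2)*q/2 + 1/2)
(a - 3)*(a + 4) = a^2 + a - 12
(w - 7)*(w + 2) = w^2 - 5*w - 14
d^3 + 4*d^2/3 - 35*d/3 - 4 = (d - 3)*(d + 1/3)*(d + 4)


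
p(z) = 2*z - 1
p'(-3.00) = 2.00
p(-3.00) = -7.00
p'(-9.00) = 2.00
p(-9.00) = -19.00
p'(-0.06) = 2.00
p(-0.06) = -1.12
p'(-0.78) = 2.00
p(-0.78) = -2.56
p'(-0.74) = 2.00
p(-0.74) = -2.48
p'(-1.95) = 2.00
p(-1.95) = -4.90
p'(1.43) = 2.00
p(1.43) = 1.86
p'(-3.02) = 2.00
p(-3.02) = -7.04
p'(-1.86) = 2.00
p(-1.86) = -4.72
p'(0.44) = 2.00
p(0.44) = -0.12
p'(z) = 2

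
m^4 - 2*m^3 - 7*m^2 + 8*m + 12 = (m - 3)*(m - 2)*(m + 1)*(m + 2)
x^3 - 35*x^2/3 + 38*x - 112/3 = (x - 7)*(x - 8/3)*(x - 2)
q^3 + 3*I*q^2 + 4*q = q*(q - I)*(q + 4*I)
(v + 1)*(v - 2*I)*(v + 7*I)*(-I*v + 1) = -I*v^4 + 6*v^3 - I*v^3 + 6*v^2 - 9*I*v^2 + 14*v - 9*I*v + 14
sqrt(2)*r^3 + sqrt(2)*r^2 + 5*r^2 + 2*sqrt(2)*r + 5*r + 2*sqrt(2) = (r + 1)*(r + 2*sqrt(2))*(sqrt(2)*r + 1)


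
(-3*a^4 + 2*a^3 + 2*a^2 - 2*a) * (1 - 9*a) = 27*a^5 - 21*a^4 - 16*a^3 + 20*a^2 - 2*a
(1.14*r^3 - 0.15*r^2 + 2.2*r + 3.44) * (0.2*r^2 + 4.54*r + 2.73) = 0.228*r^5 + 5.1456*r^4 + 2.8712*r^3 + 10.2665*r^2 + 21.6236*r + 9.3912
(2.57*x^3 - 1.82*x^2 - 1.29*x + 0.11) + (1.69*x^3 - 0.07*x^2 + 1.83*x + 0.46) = 4.26*x^3 - 1.89*x^2 + 0.54*x + 0.57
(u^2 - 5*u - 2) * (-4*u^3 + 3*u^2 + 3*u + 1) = -4*u^5 + 23*u^4 - 4*u^3 - 20*u^2 - 11*u - 2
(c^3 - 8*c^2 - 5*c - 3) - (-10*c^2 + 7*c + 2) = c^3 + 2*c^2 - 12*c - 5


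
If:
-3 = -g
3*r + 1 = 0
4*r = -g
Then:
No Solution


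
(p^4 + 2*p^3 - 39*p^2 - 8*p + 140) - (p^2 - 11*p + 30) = p^4 + 2*p^3 - 40*p^2 + 3*p + 110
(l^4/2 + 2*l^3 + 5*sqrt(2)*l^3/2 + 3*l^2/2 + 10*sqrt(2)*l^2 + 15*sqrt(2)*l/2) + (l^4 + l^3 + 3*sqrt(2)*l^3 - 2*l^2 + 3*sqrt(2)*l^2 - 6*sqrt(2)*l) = 3*l^4/2 + 3*l^3 + 11*sqrt(2)*l^3/2 - l^2/2 + 13*sqrt(2)*l^2 + 3*sqrt(2)*l/2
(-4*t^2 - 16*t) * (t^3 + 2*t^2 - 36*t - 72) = -4*t^5 - 24*t^4 + 112*t^3 + 864*t^2 + 1152*t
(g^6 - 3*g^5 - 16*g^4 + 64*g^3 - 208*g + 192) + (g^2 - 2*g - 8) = g^6 - 3*g^5 - 16*g^4 + 64*g^3 + g^2 - 210*g + 184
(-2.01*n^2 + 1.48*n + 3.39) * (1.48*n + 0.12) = -2.9748*n^3 + 1.9492*n^2 + 5.1948*n + 0.4068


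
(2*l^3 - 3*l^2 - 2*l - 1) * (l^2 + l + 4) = 2*l^5 - l^4 + 3*l^3 - 15*l^2 - 9*l - 4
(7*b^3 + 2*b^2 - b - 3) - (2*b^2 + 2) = 7*b^3 - b - 5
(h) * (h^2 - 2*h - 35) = h^3 - 2*h^2 - 35*h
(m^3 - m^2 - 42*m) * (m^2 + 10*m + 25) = m^5 + 9*m^4 - 27*m^3 - 445*m^2 - 1050*m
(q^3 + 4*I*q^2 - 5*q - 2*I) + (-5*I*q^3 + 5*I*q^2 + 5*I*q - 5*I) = q^3 - 5*I*q^3 + 9*I*q^2 - 5*q + 5*I*q - 7*I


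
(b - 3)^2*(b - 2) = b^3 - 8*b^2 + 21*b - 18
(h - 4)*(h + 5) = h^2 + h - 20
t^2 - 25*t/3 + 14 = (t - 6)*(t - 7/3)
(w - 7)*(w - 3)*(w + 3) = w^3 - 7*w^2 - 9*w + 63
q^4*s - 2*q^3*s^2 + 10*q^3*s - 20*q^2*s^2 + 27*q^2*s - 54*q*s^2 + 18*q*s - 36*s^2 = (q + 3)*(q + 6)*(q - 2*s)*(q*s + s)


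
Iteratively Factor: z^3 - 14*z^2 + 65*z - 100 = (z - 5)*(z^2 - 9*z + 20) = (z - 5)^2*(z - 4)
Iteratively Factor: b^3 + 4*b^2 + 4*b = (b + 2)*(b^2 + 2*b) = b*(b + 2)*(b + 2)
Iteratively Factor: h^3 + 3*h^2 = (h)*(h^2 + 3*h) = h*(h + 3)*(h)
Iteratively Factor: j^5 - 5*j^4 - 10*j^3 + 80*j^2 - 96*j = (j)*(j^4 - 5*j^3 - 10*j^2 + 80*j - 96) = j*(j - 2)*(j^3 - 3*j^2 - 16*j + 48) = j*(j - 2)*(j + 4)*(j^2 - 7*j + 12) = j*(j - 3)*(j - 2)*(j + 4)*(j - 4)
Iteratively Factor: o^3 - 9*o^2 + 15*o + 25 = (o + 1)*(o^2 - 10*o + 25) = (o - 5)*(o + 1)*(o - 5)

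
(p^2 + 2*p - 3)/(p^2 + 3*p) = (p - 1)/p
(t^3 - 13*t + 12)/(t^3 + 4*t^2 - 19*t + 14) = (t^2 + t - 12)/(t^2 + 5*t - 14)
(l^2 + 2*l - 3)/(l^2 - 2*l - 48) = (-l^2 - 2*l + 3)/(-l^2 + 2*l + 48)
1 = 1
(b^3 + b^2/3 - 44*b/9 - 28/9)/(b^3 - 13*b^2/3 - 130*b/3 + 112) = (3*b^2 + 8*b + 4)/(3*(b^2 - 2*b - 48))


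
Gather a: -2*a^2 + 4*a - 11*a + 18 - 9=-2*a^2 - 7*a + 9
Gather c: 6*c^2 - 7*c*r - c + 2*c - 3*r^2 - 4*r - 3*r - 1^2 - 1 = 6*c^2 + c*(1 - 7*r) - 3*r^2 - 7*r - 2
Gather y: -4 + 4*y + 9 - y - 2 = 3*y + 3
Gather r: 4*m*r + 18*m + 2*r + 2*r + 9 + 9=18*m + r*(4*m + 4) + 18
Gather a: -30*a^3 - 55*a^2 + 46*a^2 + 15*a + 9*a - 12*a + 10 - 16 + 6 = -30*a^3 - 9*a^2 + 12*a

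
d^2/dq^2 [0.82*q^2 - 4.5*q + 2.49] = 1.64000000000000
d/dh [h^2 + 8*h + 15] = 2*h + 8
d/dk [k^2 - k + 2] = 2*k - 1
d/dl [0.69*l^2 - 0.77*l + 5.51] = 1.38*l - 0.77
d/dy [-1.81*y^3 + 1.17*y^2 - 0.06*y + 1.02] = -5.43*y^2 + 2.34*y - 0.06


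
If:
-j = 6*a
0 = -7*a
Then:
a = 0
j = 0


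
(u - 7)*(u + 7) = u^2 - 49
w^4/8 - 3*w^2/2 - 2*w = w*(w/4 + 1/2)*(w/2 + 1)*(w - 4)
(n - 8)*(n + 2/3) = n^2 - 22*n/3 - 16/3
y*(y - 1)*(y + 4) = y^3 + 3*y^2 - 4*y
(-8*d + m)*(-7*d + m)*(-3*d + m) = -168*d^3 + 101*d^2*m - 18*d*m^2 + m^3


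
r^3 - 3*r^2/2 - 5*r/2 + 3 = (r - 2)*(r - 1)*(r + 3/2)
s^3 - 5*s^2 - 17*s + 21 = (s - 7)*(s - 1)*(s + 3)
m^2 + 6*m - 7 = (m - 1)*(m + 7)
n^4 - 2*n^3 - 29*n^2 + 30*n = n*(n - 6)*(n - 1)*(n + 5)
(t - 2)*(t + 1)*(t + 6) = t^3 + 5*t^2 - 8*t - 12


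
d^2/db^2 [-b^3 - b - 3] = -6*b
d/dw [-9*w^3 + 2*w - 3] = 2 - 27*w^2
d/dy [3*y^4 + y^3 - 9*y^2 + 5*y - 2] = 12*y^3 + 3*y^2 - 18*y + 5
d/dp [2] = 0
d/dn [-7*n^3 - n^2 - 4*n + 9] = -21*n^2 - 2*n - 4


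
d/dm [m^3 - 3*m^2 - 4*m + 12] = 3*m^2 - 6*m - 4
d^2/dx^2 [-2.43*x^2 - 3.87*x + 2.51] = -4.86000000000000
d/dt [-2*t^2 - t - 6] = -4*t - 1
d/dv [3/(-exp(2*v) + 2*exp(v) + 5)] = 6*(exp(v) - 1)*exp(v)/(-exp(2*v) + 2*exp(v) + 5)^2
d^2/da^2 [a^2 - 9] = 2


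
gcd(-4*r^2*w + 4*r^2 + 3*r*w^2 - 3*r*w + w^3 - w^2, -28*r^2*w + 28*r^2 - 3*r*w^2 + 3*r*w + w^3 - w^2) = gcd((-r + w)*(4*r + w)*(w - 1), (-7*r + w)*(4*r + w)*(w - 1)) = 4*r*w - 4*r + w^2 - w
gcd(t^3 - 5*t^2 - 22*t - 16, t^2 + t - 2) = t + 2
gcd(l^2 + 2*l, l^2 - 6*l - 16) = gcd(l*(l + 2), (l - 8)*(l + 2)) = l + 2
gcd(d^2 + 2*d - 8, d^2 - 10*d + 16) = d - 2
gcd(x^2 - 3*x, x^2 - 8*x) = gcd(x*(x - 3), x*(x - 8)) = x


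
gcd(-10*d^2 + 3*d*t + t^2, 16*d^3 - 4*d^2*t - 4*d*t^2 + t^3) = -2*d + t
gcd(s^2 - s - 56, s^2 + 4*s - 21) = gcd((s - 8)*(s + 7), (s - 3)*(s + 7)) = s + 7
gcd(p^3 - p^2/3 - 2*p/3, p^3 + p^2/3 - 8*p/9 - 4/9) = p^2 - p/3 - 2/3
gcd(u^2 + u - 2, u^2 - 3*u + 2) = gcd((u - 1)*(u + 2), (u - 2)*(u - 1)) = u - 1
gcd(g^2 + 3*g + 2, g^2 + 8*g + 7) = g + 1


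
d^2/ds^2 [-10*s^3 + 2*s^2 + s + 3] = 4 - 60*s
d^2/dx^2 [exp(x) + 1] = exp(x)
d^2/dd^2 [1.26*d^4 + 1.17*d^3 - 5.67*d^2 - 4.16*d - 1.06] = 15.12*d^2 + 7.02*d - 11.34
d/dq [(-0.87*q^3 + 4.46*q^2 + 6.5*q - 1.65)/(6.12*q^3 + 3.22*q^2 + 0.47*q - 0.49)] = (-30.0966*q^4 - 80.3778*q^3 + 12.7391*q^2 + 6.2552*q - 2.4095)/(37.4544*q^6 + 39.4128*q^5 + 16.1212*q^4 - 2.9708*q^3 - 2.9347*q^2 - 0.4606*q + 0.2401)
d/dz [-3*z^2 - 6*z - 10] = -6*z - 6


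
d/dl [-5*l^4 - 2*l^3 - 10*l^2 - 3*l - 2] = -20*l^3 - 6*l^2 - 20*l - 3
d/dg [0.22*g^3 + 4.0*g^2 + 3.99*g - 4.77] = 0.66*g^2 + 8.0*g + 3.99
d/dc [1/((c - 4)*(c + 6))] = 2*(-c - 1)/(c^4 + 4*c^3 - 44*c^2 - 96*c + 576)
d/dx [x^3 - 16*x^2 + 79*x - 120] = 3*x^2 - 32*x + 79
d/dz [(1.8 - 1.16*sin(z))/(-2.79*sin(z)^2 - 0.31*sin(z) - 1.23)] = (-3.2364*sin(z)^2 + 10.044*sin(z) + 1.9848)*cos(z)/(7.7841*sin(z)^4 + 1.7298*sin(z)^3 + 6.9595*sin(z)^2 + 0.7626*sin(z) + 1.5129)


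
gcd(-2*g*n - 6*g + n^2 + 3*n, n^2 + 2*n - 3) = n + 3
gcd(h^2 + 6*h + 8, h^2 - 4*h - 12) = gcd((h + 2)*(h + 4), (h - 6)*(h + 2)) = h + 2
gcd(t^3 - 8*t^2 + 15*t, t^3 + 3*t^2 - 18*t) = t^2 - 3*t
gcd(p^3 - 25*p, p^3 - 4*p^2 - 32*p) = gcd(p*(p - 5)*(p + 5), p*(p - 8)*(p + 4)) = p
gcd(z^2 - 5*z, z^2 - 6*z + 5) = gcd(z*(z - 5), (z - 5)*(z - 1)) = z - 5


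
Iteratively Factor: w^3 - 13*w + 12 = (w + 4)*(w^2 - 4*w + 3) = (w - 1)*(w + 4)*(w - 3)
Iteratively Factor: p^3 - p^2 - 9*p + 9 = (p + 3)*(p^2 - 4*p + 3) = (p - 1)*(p + 3)*(p - 3)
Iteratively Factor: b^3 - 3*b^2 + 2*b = (b)*(b^2 - 3*b + 2) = b*(b - 1)*(b - 2)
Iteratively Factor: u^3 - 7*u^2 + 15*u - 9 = (u - 3)*(u^2 - 4*u + 3) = (u - 3)*(u - 1)*(u - 3)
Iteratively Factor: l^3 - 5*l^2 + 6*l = (l)*(l^2 - 5*l + 6) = l*(l - 2)*(l - 3)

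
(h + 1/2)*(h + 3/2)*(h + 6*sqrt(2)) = h^3 + 2*h^2 + 6*sqrt(2)*h^2 + 3*h/4 + 12*sqrt(2)*h + 9*sqrt(2)/2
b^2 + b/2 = b*(b + 1/2)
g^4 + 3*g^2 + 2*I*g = g*(g - 2*I)*(g + I)^2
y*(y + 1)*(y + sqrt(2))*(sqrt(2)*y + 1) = sqrt(2)*y^4 + sqrt(2)*y^3 + 3*y^3 + sqrt(2)*y^2 + 3*y^2 + sqrt(2)*y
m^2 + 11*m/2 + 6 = (m + 3/2)*(m + 4)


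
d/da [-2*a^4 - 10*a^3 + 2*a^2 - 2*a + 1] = -8*a^3 - 30*a^2 + 4*a - 2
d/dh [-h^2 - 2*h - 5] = -2*h - 2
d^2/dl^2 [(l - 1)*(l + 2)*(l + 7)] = 6*l + 16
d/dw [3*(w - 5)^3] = 9*(w - 5)^2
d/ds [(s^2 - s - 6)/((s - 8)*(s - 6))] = (-13*s^2 + 108*s - 132)/(s^4 - 28*s^3 + 292*s^2 - 1344*s + 2304)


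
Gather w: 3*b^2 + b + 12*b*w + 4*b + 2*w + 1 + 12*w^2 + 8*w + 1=3*b^2 + 5*b + 12*w^2 + w*(12*b + 10) + 2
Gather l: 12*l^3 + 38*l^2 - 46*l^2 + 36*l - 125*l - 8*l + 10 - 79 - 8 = 12*l^3 - 8*l^2 - 97*l - 77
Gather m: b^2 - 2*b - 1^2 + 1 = b^2 - 2*b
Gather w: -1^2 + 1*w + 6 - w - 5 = 0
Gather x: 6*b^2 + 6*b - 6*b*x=6*b^2 - 6*b*x + 6*b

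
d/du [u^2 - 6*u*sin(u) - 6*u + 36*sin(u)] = -6*u*cos(u) + 2*u - 6*sin(u) + 36*cos(u) - 6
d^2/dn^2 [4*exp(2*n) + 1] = 16*exp(2*n)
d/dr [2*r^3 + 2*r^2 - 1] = 2*r*(3*r + 2)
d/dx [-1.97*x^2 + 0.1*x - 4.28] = 0.1 - 3.94*x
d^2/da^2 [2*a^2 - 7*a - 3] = 4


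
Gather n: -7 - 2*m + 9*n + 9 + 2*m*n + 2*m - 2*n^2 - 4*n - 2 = -2*n^2 + n*(2*m + 5)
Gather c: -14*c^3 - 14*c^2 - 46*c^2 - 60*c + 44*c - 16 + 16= -14*c^3 - 60*c^2 - 16*c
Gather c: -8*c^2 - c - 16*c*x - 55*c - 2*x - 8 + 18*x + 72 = -8*c^2 + c*(-16*x - 56) + 16*x + 64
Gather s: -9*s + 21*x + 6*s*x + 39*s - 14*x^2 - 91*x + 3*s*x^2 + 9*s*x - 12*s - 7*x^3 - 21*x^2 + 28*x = s*(3*x^2 + 15*x + 18) - 7*x^3 - 35*x^2 - 42*x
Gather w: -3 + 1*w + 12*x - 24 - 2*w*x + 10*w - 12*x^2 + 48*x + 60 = w*(11 - 2*x) - 12*x^2 + 60*x + 33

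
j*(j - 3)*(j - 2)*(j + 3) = j^4 - 2*j^3 - 9*j^2 + 18*j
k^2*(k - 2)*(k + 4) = k^4 + 2*k^3 - 8*k^2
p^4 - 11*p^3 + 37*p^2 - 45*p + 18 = (p - 6)*(p - 3)*(p - 1)^2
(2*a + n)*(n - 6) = 2*a*n - 12*a + n^2 - 6*n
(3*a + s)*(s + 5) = 3*a*s + 15*a + s^2 + 5*s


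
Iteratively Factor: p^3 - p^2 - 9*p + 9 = (p - 3)*(p^2 + 2*p - 3) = (p - 3)*(p - 1)*(p + 3)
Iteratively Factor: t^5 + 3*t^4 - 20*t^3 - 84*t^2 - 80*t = (t - 5)*(t^4 + 8*t^3 + 20*t^2 + 16*t) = (t - 5)*(t + 2)*(t^3 + 6*t^2 + 8*t) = (t - 5)*(t + 2)*(t + 4)*(t^2 + 2*t) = (t - 5)*(t + 2)^2*(t + 4)*(t)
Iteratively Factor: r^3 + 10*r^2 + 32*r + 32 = (r + 4)*(r^2 + 6*r + 8) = (r + 4)^2*(r + 2)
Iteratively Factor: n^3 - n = (n + 1)*(n^2 - n) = (n - 1)*(n + 1)*(n)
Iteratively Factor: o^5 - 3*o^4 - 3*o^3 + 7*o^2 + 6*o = (o - 2)*(o^4 - o^3 - 5*o^2 - 3*o) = o*(o - 2)*(o^3 - o^2 - 5*o - 3) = o*(o - 2)*(o + 1)*(o^2 - 2*o - 3) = o*(o - 2)*(o + 1)^2*(o - 3)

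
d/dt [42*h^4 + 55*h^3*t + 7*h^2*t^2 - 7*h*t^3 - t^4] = 55*h^3 + 14*h^2*t - 21*h*t^2 - 4*t^3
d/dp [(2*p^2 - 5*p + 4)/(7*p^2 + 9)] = 5*(7*p^2 - 4*p - 9)/(49*p^4 + 126*p^2 + 81)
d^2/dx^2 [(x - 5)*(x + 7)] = 2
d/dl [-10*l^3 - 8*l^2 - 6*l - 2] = -30*l^2 - 16*l - 6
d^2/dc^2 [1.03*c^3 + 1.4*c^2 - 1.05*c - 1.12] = 6.18*c + 2.8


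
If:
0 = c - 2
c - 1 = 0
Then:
No Solution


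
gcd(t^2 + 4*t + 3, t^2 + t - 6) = t + 3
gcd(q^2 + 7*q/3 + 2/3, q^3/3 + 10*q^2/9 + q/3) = q + 1/3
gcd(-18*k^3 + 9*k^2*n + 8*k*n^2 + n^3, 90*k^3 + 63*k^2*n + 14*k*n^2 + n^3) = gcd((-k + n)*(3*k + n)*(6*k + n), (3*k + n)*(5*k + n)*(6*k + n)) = 18*k^2 + 9*k*n + n^2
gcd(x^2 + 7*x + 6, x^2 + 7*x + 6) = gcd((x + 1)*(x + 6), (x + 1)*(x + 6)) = x^2 + 7*x + 6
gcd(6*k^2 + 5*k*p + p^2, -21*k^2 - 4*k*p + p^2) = 3*k + p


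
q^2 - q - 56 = (q - 8)*(q + 7)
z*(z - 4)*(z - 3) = z^3 - 7*z^2 + 12*z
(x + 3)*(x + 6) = x^2 + 9*x + 18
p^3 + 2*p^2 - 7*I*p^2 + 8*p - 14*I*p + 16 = (p + 2)*(p - 8*I)*(p + I)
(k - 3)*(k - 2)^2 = k^3 - 7*k^2 + 16*k - 12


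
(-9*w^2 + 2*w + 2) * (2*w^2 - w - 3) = -18*w^4 + 13*w^3 + 29*w^2 - 8*w - 6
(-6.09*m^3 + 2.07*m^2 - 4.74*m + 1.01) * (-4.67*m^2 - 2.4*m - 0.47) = 28.4403*m^5 + 4.9491*m^4 + 20.0301*m^3 + 5.6864*m^2 - 0.1962*m - 0.4747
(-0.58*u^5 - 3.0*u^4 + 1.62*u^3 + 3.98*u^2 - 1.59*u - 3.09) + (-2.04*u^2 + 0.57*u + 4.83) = -0.58*u^5 - 3.0*u^4 + 1.62*u^3 + 1.94*u^2 - 1.02*u + 1.74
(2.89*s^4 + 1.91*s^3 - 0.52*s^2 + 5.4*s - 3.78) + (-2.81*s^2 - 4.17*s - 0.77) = 2.89*s^4 + 1.91*s^3 - 3.33*s^2 + 1.23*s - 4.55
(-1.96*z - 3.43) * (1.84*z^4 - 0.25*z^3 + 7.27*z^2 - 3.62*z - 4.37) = -3.6064*z^5 - 5.8212*z^4 - 13.3917*z^3 - 17.8409*z^2 + 20.9818*z + 14.9891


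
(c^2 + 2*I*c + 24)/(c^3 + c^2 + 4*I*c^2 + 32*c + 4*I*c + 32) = (c + 6*I)/(c^2 + c*(1 + 8*I) + 8*I)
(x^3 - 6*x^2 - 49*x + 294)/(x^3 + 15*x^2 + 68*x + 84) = (x^2 - 13*x + 42)/(x^2 + 8*x + 12)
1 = 1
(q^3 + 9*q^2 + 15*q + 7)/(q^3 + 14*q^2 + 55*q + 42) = (q + 1)/(q + 6)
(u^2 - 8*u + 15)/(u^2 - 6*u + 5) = (u - 3)/(u - 1)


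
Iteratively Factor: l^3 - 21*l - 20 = (l - 5)*(l^2 + 5*l + 4) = (l - 5)*(l + 1)*(l + 4)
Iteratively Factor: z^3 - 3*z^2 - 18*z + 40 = (z + 4)*(z^2 - 7*z + 10) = (z - 2)*(z + 4)*(z - 5)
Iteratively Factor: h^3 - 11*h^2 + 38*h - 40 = (h - 2)*(h^2 - 9*h + 20) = (h - 4)*(h - 2)*(h - 5)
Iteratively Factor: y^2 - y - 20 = (y + 4)*(y - 5)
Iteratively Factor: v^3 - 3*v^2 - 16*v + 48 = (v - 3)*(v^2 - 16) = (v - 4)*(v - 3)*(v + 4)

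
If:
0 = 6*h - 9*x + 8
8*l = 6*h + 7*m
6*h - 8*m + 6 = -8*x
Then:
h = 3*x/2 - 4/3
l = 191*x/64 - 39/32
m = 17*x/8 - 1/4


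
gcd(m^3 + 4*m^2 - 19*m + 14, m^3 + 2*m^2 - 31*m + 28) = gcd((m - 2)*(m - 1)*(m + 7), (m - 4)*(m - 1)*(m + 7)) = m^2 + 6*m - 7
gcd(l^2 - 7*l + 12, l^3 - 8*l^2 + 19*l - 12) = l^2 - 7*l + 12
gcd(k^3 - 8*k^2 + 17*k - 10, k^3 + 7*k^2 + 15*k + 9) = 1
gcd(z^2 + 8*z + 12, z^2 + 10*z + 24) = z + 6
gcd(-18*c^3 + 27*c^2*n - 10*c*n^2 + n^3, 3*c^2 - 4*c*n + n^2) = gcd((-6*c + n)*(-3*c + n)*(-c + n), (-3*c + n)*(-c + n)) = 3*c^2 - 4*c*n + n^2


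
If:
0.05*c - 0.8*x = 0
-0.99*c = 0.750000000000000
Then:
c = -0.76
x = -0.05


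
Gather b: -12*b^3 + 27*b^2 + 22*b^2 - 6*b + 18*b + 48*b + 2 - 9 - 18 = -12*b^3 + 49*b^2 + 60*b - 25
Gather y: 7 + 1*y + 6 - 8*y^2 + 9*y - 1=-8*y^2 + 10*y + 12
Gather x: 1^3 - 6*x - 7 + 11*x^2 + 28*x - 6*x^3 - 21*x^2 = -6*x^3 - 10*x^2 + 22*x - 6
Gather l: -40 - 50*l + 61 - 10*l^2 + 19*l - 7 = -10*l^2 - 31*l + 14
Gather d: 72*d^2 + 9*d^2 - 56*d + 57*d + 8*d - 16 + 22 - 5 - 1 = 81*d^2 + 9*d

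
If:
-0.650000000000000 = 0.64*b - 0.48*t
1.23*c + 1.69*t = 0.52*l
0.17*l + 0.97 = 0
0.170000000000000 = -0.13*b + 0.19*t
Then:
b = -0.71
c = -2.98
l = -5.71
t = 0.41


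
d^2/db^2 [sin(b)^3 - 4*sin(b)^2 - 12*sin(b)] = -9*sin(b)^3 + 16*sin(b)^2 + 18*sin(b) - 8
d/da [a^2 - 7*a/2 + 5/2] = 2*a - 7/2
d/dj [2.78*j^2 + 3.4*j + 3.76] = 5.56*j + 3.4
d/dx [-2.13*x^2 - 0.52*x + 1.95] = -4.26*x - 0.52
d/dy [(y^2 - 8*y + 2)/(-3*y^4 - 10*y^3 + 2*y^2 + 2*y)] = 2*(3*y^5 - 31*y^4 - 68*y^3 + 39*y^2 - 4*y - 2)/(y^2*(9*y^6 + 60*y^5 + 88*y^4 - 52*y^3 - 36*y^2 + 8*y + 4))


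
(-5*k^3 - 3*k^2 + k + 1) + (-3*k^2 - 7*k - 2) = -5*k^3 - 6*k^2 - 6*k - 1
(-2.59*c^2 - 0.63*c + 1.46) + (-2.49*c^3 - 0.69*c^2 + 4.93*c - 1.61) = -2.49*c^3 - 3.28*c^2 + 4.3*c - 0.15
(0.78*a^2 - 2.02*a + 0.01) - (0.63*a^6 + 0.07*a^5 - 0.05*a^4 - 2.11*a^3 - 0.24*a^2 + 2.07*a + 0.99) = -0.63*a^6 - 0.07*a^5 + 0.05*a^4 + 2.11*a^3 + 1.02*a^2 - 4.09*a - 0.98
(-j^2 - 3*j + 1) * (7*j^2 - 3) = -7*j^4 - 21*j^3 + 10*j^2 + 9*j - 3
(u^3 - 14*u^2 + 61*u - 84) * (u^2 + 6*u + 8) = u^5 - 8*u^4 - 15*u^3 + 170*u^2 - 16*u - 672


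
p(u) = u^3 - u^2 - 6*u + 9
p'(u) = 3*u^2 - 2*u - 6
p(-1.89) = 10.02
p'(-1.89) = 8.50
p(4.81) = 68.29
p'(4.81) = 53.79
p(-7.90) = -499.05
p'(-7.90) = 197.03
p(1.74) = 0.80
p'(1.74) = -0.40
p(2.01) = 1.02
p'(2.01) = 2.10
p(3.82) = 27.23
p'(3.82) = 30.14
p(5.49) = 111.39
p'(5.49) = 73.44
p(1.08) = 2.61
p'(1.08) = -4.66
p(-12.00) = -1791.00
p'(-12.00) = 450.00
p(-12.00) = -1791.00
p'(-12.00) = 450.00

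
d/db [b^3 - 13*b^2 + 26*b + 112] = 3*b^2 - 26*b + 26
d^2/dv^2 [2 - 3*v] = 0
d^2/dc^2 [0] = 0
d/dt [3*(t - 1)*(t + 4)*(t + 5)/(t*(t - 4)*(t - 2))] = 6*(-7*t^4 - 3*t^3 + 95*t^2 - 120*t + 80)/(t^2*(t^4 - 12*t^3 + 52*t^2 - 96*t + 64))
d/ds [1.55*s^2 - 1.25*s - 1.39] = 3.1*s - 1.25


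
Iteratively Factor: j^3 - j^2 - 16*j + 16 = (j - 1)*(j^2 - 16) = (j - 4)*(j - 1)*(j + 4)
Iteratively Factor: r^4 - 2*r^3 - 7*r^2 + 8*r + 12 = (r + 1)*(r^3 - 3*r^2 - 4*r + 12) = (r - 2)*(r + 1)*(r^2 - r - 6) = (r - 3)*(r - 2)*(r + 1)*(r + 2)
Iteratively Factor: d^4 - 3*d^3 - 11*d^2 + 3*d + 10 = (d + 2)*(d^3 - 5*d^2 - d + 5) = (d + 1)*(d + 2)*(d^2 - 6*d + 5) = (d - 1)*(d + 1)*(d + 2)*(d - 5)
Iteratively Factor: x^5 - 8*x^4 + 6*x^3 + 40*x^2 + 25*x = (x - 5)*(x^4 - 3*x^3 - 9*x^2 - 5*x) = (x - 5)^2*(x^3 + 2*x^2 + x) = (x - 5)^2*(x + 1)*(x^2 + x) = x*(x - 5)^2*(x + 1)*(x + 1)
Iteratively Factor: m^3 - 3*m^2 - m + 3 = (m - 1)*(m^2 - 2*m - 3) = (m - 3)*(m - 1)*(m + 1)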